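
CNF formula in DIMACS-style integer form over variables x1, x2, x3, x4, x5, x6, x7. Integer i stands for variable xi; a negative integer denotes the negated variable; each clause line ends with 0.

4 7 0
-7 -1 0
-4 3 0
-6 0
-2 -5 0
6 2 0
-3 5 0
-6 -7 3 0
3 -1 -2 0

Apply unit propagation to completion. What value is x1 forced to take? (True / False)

False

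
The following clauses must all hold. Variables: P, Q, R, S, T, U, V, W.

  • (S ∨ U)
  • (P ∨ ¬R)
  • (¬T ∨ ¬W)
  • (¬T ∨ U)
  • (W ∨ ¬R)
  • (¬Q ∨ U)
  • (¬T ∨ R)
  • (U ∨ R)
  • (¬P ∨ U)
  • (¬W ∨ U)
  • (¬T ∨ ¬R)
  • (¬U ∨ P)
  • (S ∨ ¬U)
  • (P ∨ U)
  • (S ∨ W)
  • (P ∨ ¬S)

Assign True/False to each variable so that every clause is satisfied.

P=T, Q=T, R=F, S=T, T=F, U=T, V=F, W=F

Pure literal: T appears only negated; assign T = False.
Set P = True and propagate.
  then U is forced to True.
  then S is forced to True.
Branch on R: take R = False.
Q, V, W are now unconstrained; take Q = True, V = False, W = False.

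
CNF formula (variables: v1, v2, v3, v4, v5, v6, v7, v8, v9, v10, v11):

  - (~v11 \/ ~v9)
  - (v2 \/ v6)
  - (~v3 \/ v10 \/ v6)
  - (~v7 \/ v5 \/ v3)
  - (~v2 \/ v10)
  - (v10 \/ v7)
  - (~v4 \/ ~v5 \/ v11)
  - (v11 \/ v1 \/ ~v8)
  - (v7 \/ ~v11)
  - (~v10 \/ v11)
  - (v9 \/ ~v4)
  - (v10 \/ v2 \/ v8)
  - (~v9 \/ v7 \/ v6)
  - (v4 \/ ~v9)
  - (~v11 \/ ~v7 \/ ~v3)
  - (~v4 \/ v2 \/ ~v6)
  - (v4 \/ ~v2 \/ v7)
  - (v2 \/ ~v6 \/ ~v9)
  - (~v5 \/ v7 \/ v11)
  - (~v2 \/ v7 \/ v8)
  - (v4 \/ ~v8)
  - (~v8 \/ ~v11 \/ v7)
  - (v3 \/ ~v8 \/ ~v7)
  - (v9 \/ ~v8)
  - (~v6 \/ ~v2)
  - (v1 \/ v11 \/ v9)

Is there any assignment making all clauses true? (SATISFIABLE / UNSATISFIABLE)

Pure literal: v1 appears only positively; assign v1 = True.
Try v2 = False.
  then v6 is forced to True.
  then v4 is forced to False.
  then v9 is forced to False.
  then v8 is forced to False.
  then v10 is forced to True.
  then v11 is forced to True.
  then v7 is forced to True.
  then v3 is forced to False.
  then v5 is forced to True.
So v1 = 1, v2 = 0, v3 = 0, v4 = 0, v5 = 1, v6 = 1, v7 = 1, v8 = 0, v9 = 0, v10 = 1, v11 = 1 is a satisfying assignment.

SATISFIABLE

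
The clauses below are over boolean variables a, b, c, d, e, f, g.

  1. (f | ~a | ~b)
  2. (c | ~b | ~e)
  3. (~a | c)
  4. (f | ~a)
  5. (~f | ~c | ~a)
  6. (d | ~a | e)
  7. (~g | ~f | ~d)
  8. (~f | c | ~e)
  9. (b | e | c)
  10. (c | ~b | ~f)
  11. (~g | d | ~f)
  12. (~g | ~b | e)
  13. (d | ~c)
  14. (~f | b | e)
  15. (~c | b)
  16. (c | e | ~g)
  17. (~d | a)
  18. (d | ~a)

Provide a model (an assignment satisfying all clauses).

a=False, b=True, c=False, d=False, e=False, f=False, g=False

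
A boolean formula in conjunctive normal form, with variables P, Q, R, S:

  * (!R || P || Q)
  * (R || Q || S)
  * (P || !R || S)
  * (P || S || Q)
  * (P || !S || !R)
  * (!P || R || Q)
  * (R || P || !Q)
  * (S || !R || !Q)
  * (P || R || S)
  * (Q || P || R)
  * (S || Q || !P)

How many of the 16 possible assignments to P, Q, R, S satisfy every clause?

4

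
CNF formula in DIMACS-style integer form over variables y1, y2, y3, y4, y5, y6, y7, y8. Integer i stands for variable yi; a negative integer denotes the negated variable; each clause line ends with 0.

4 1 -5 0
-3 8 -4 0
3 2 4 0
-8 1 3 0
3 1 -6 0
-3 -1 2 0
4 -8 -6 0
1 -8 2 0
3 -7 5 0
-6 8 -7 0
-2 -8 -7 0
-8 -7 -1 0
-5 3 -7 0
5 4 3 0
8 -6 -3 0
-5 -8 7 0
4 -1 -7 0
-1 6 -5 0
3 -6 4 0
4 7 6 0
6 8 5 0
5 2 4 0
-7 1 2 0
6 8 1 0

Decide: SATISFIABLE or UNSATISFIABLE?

SATISFIABLE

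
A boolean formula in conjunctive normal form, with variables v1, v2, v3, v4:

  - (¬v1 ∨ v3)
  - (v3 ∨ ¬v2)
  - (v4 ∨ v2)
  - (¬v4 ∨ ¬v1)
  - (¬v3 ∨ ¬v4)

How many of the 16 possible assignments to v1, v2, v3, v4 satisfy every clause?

The models are:
  v1=F v2=F v3=F v4=T
  v1=F v2=T v3=T v4=F
  v1=T v2=T v3=T v4=F
Count: 3.

3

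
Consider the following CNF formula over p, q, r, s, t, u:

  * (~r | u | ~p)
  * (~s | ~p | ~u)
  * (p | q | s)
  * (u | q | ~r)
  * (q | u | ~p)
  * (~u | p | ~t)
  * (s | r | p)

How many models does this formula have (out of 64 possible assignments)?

25

Case analysis on p and u:
  p=T, u=T: forces s=F; q, r, t free → 2^3 = 8.
  p=T, u=F: remaining (q,r,s,t) ∈ {(T,F,F,F); (T,F,F,T); (T,F,T,F); (T,F,T,T)} — 4.
  p=F, u=T: 5 of the 16 assignments to (q,r,s,t) work.
  p=F, u=F: t free; 4 ways for (q,r,s) × 2^1 = 8.
Total: 8 + 4 + 5 + 8 = 25.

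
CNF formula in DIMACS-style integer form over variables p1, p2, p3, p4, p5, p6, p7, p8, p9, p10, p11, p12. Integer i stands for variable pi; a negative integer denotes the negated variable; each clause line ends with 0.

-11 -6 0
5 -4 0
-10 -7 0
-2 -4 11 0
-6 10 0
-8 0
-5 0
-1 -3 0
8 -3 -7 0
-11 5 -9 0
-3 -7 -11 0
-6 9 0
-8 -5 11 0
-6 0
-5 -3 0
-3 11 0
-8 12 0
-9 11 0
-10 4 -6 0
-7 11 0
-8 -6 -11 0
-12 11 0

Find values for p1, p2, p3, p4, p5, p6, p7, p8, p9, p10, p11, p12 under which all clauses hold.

p1 = 0, p2 = 1, p3 = 1, p4 = 0, p5 = 0, p6 = 0, p7 = 0, p8 = 0, p9 = 0, p10 = 0, p11 = 1, p12 = 1

Check each clause:
  1. (¬p6 ∨ ¬p11) — ¬p6 is true.
  2. (p5 ∨ ¬p4) — ¬p4 is true.
  3. (¬p7 ∨ ¬p10) — ¬p7 is true.
  4. (p11 ∨ ¬p2 ∨ ¬p4) — p11 is true.
  5. (p10 ∨ ¬p6) — ¬p6 is true.
  6. (¬p8) — ¬p8 is true.
  7. (¬p5) — ¬p5 is true.
  8. (¬p3 ∨ ¬p1) — ¬p1 is true.
  9. (p8 ∨ ¬p7 ∨ ¬p3) — ¬p7 is true.
  10. (¬p9 ∨ p5 ∨ ¬p11) — ¬p9 is true.
  11. (¬p11 ∨ ¬p3 ∨ ¬p7) — ¬p7 is true.
  12. (¬p6 ∨ p9) — ¬p6 is true.
  13. (¬p5 ∨ p11 ∨ ¬p8) — ¬p8 is true.
  14. (¬p6) — ¬p6 is true.
  15. (¬p3 ∨ ¬p5) — ¬p5 is true.
  16. (p11 ∨ ¬p3) — p11 is true.
  17. (¬p8 ∨ p12) — ¬p8 is true.
  18. (p11 ∨ ¬p9) — p11 is true.
  19. (¬p6 ∨ p4 ∨ ¬p10) — ¬p6 is true.
  20. (¬p7 ∨ p11) — ¬p7 is true.
  21. (¬p8 ∨ ¬p11 ∨ ¬p6) — ¬p8 is true.
  22. (p11 ∨ ¬p12) — p11 is true.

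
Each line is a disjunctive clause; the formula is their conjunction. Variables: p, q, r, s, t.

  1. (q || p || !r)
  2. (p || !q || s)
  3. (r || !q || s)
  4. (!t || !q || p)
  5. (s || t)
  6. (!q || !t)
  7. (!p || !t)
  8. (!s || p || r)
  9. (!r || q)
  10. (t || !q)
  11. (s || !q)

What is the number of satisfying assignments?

2

Satisfying assignments:
  p=0 q=0 r=0 s=0 t=1
  p=1 q=0 r=0 s=1 t=0
That's 2 in total.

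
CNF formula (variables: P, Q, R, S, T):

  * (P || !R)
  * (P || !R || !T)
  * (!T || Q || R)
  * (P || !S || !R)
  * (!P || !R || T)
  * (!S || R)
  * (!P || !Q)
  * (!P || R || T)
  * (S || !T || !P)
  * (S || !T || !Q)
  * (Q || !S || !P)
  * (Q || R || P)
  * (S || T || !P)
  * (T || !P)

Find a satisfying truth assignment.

P = F, Q = T, R = F, S = F, T = F

Branch on P: take P = False.
  then R is forced to False.
  then S is forced to False.
  then Q is forced to True.
  then T is forced to False.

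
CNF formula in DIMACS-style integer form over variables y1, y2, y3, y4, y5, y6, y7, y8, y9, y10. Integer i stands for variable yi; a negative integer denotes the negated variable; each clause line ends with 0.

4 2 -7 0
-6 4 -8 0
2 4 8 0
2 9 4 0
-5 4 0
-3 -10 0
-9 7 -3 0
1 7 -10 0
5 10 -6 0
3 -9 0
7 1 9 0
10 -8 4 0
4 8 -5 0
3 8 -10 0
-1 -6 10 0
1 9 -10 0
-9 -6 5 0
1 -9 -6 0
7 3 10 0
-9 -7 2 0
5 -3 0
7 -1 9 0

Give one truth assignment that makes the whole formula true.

y1=F, y2=F, y3=F, y4=T, y5=F, y6=F, y7=T, y8=T, y9=F, y10=F

Check each clause:
  1. (~y7 | y2 | y4) — y4 is true.
  2. (~y6 | y4 | ~y8) — ~y6 is true.
  3. (y2 | y8 | y4) — y8 is true.
  4. (y4 | y9 | y2) — y4 is true.
  5. (y4 | ~y5) — ~y5 is true.
  6. (~y3 | ~y10) — ~y3 is true.
  7. (y7 | ~y9 | ~y3) — ~y9 is true.
  8. (y7 | ~y10 | y1) — ~y10 is true.
  9. (~y6 | y5 | y10) — ~y6 is true.
  10. (y3 | ~y9) — ~y9 is true.
  11. (y9 | y7 | y1) — y7 is true.
  12. (~y8 | y4 | y10) — y4 is true.
  13. (y4 | ~y5 | y8) — y8 is true.
  14. (y8 | y3 | ~y10) — y8 is true.
  15. (~y6 | ~y1 | y10) — ~y6 is true.
  16. (y1 | y9 | ~y10) — ~y10 is true.
  17. (~y9 | y5 | ~y6) — ~y6 is true.
  18. (y1 | ~y6 | ~y9) — ~y6 is true.
  19. (y10 | y3 | y7) — y7 is true.
  20. (~y9 | y2 | ~y7) — ~y9 is true.
  21. (~y3 | y5) — ~y3 is true.
  22. (y7 | ~y1 | y9) — ~y1 is true.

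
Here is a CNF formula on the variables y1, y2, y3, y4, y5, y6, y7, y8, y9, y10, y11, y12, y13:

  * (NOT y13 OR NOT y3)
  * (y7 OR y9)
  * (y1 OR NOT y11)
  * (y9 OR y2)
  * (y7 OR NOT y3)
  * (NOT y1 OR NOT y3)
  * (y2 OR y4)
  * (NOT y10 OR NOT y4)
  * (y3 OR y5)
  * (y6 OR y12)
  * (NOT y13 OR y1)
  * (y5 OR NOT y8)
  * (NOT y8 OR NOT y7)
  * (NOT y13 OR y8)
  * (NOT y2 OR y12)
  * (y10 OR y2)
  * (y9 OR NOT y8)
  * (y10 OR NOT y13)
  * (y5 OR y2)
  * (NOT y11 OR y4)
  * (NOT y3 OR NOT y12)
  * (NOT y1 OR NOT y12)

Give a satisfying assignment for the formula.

y1=F, y2=T, y3=F, y4=F, y5=T, y6=F, y7=F, y8=F, y9=T, y10=F, y11=F, y12=T, y13=F

Check each clause:
  1. (NOT y3 OR NOT y13) — NOT y13 is true.
  2. (y7 OR y9) — y9 is true.
  3. (NOT y11 OR y1) — NOT y11 is true.
  4. (y9 OR y2) — y9 is true.
  5. (NOT y3 OR y7) — NOT y3 is true.
  6. (NOT y3 OR NOT y1) — NOT y3 is true.
  7. (y4 OR y2) — y2 is true.
  8. (NOT y10 OR NOT y4) — NOT y4 is true.
  9. (y3 OR y5) — y5 is true.
  10. (y6 OR y12) — y12 is true.
  11. (NOT y13 OR y1) — NOT y13 is true.
  12. (y5 OR NOT y8) — NOT y8 is true.
  13. (NOT y7 OR NOT y8) — NOT y8 is true.
  14. (y8 OR NOT y13) — NOT y13 is true.
  15. (NOT y2 OR y12) — y12 is true.
  16. (y10 OR y2) — y2 is true.
  17. (y9 OR NOT y8) — NOT y8 is true.
  18. (NOT y13 OR y10) — NOT y13 is true.
  19. (y2 OR y5) — y2 is true.
  20. (NOT y11 OR y4) — NOT y11 is true.
  21. (NOT y12 OR NOT y3) — NOT y3 is true.
  22. (NOT y12 OR NOT y1) — NOT y1 is true.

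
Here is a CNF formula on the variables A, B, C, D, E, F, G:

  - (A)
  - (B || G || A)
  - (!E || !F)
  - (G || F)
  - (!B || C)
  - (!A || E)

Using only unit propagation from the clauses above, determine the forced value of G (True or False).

True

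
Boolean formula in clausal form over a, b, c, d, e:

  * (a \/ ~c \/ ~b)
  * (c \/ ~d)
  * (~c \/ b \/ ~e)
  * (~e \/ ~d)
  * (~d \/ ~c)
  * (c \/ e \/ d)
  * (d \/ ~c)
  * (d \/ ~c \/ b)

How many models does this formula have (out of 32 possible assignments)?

4

The models are:
  a=0 b=0 c=0 d=0 e=1
  a=0 b=1 c=0 d=0 e=1
  a=1 b=0 c=0 d=0 e=1
  a=1 b=1 c=0 d=0 e=1
Count: 4.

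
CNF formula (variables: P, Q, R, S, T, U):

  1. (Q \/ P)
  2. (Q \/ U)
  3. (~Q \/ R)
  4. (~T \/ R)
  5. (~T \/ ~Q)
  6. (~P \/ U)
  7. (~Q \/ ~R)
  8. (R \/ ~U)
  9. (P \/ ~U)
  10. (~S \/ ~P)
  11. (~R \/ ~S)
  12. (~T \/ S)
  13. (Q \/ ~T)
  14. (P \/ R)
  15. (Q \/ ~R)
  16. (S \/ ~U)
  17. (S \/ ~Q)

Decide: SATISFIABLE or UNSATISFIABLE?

Q = True:
  propagation gives R=True; an empty clause results — contradiction.
Q = False:
  propagation gives P=True, U=True, R=True; an empty clause results — contradiction.
Every branch closes, so no satisfying assignment exists.

UNSATISFIABLE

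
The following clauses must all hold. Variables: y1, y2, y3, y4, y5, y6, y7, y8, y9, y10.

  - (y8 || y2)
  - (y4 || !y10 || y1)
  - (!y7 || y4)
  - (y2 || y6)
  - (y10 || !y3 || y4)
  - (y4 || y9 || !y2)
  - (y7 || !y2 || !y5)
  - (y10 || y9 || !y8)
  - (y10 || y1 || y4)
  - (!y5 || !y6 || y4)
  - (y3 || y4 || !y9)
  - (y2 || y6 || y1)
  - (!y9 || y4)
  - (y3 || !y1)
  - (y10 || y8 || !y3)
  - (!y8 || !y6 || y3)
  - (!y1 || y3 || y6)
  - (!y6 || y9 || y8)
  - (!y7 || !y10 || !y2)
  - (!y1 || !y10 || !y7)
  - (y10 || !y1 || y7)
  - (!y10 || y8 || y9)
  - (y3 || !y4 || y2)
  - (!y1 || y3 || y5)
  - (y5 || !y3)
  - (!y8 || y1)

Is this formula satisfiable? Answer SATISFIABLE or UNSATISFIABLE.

SATISFIABLE

Set y1 = False and propagate.
  then y8 is forced to False.
  then y2 is forced to True.
Branch on y3: take y3 = False.
For the remaining variables, y4 = True, y5 = False, y6 = True, y7 = False, y9 = True, y10 = True works.
Every clause has at least one true literal under this assignment.
So y1=F, y2=T, y3=F, y4=T, y5=F, y6=T, y7=F, y8=F, y9=T, y10=T is a satisfying assignment.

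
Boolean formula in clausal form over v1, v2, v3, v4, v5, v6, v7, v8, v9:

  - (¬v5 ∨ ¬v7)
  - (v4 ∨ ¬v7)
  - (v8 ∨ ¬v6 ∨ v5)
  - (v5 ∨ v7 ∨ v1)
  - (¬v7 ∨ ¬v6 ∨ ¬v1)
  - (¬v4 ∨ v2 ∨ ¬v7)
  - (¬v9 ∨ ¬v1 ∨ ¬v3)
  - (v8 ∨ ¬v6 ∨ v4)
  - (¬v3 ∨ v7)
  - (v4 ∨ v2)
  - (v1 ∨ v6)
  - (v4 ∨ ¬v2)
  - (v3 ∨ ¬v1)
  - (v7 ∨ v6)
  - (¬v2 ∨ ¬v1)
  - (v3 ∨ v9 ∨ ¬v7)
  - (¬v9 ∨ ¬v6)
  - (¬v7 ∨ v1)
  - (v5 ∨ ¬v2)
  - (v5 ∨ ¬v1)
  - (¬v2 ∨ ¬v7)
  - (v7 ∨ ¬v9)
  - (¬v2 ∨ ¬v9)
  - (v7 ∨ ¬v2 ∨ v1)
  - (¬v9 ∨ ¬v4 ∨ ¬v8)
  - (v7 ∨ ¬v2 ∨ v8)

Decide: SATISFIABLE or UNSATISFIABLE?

Set v1 = False and propagate.
  then v6 is forced to True.
  then v9 is forced to False.
  then v7 is forced to False.
  then v5 is forced to True.
  then v3 is forced to False.
  then v2 is forced to False.
  then v4 is forced to True.
v8 is now unconstrained; take v8 = True.
So v1=False  v2=False  v3=False  v4=True  v5=True  v6=True  v7=False  v8=True  v9=False is a satisfying assignment.

SATISFIABLE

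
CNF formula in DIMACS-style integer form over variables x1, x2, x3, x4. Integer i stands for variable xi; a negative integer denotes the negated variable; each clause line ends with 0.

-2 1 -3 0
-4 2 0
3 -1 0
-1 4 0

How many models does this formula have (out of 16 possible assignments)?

Satisfying assignments:
  x1=F x2=F x3=F x4=F
  x1=F x2=F x3=T x4=F
  x1=F x2=T x3=F x4=F
  x1=F x2=T x3=F x4=T
  x1=T x2=T x3=T x4=T
That's 5 in total.

5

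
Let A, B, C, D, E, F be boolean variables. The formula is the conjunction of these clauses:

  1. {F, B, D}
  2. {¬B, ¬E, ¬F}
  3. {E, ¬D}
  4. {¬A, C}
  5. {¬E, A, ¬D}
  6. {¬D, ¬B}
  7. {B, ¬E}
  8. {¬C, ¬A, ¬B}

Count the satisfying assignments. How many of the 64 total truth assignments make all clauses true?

9

Case analysis on B and D:
  B=1, D=1: a clause becomes empty — 0.
  B=1, D=0: C free; 3 ways for (A,E,F) × 2^1 = 6.
  B=0, D=1: a clause becomes empty — 0.
  B=0, D=0: remaining (A,C,E,F) ∈ {(0,0,0,1); (0,1,0,1); (1,1,0,1)} — 3.
Total: 0 + 6 + 0 + 3 = 9.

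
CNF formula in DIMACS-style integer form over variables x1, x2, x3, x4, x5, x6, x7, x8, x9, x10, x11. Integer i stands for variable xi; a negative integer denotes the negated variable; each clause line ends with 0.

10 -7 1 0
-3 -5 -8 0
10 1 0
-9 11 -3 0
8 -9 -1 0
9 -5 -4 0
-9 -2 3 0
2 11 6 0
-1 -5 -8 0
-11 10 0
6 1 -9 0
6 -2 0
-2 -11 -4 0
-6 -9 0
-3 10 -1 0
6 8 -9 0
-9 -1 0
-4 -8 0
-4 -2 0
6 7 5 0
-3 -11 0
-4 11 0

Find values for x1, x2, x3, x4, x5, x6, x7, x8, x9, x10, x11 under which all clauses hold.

x1=False  x2=False  x3=False  x4=False  x5=False  x6=False  x7=True  x8=False  x9=False  x10=True  x11=True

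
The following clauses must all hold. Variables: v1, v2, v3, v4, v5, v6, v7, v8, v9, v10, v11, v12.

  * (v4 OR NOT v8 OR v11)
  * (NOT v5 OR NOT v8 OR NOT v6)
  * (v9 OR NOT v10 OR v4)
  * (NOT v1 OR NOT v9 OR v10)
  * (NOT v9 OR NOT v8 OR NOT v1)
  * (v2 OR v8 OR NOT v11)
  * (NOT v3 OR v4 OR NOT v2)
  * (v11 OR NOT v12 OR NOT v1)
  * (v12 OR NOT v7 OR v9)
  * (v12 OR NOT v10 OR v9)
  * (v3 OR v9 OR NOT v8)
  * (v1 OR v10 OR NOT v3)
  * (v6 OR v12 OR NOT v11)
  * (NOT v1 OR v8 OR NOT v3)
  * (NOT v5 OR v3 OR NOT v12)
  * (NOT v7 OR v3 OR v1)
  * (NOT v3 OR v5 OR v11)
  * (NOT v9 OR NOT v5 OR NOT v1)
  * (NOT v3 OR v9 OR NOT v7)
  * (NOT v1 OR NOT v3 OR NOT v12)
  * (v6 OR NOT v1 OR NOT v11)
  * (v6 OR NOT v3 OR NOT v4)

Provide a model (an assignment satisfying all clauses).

v7 occurs only negated in the remaining clauses — set v7 = False.
Try v1 = False.
Branch on v2: take v2 = False.
For the remaining variables, v3 = False, v4 = False, v5 = False, v6 = False, v8 = False, v9 = True, v10 = False, v11 = False, v12 = True works.
Every clause has at least one true literal under this assignment.

v1 = F, v2 = F, v3 = F, v4 = F, v5 = F, v6 = F, v7 = F, v8 = F, v9 = T, v10 = F, v11 = F, v12 = T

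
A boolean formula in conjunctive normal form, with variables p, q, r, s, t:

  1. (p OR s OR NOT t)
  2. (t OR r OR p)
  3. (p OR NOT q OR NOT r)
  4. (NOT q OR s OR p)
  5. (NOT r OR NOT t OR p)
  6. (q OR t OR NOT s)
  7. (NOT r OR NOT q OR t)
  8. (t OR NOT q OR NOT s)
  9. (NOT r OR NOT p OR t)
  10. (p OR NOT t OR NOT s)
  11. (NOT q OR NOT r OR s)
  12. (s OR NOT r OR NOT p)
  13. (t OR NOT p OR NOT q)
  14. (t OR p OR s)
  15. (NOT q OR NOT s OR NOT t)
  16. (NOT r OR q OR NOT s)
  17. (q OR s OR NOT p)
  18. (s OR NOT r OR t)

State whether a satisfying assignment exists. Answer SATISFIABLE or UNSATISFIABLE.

SATISFIABLE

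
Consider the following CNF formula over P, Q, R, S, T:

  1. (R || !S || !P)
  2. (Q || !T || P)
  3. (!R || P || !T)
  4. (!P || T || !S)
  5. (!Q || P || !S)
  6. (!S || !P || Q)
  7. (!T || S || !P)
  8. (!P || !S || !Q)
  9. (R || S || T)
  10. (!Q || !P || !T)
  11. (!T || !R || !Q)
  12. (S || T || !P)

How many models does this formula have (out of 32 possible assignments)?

5

The models are:
  P=F Q=F R=F S=T T=F
  P=F Q=F R=T S=F T=F
  P=F Q=F R=T S=T T=F
  P=F Q=T R=F S=F T=T
  P=F Q=T R=T S=F T=F
That's 5 in total.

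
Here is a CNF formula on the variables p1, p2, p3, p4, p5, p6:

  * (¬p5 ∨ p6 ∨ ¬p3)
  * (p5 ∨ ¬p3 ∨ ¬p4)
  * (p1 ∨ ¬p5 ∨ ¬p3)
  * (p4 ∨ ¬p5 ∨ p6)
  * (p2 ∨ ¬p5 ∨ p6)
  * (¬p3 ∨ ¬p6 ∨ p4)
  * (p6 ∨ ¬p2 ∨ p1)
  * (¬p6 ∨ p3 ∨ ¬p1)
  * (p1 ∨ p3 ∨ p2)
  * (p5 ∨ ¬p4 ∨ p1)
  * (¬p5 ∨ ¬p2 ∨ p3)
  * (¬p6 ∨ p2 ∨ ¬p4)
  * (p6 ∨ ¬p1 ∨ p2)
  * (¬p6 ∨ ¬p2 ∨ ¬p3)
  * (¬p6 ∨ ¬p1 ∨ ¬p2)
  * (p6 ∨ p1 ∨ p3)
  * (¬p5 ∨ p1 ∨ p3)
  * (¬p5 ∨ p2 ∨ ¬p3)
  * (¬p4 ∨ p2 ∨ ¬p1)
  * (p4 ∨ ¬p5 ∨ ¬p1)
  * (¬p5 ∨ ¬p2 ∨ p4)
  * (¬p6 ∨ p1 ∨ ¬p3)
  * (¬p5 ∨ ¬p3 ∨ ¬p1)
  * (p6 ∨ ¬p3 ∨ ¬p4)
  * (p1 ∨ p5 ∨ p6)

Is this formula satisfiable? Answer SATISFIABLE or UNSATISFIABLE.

SATISFIABLE

Set p1 = False and propagate.
Try p2 = True.
  then p6 is forced to True.
  then p3 is forced to False.
  then p5 is forced to False.
  then p4 is forced to False.
So p1=F, p2=T, p3=F, p4=F, p5=F, p6=T is a satisfying assignment.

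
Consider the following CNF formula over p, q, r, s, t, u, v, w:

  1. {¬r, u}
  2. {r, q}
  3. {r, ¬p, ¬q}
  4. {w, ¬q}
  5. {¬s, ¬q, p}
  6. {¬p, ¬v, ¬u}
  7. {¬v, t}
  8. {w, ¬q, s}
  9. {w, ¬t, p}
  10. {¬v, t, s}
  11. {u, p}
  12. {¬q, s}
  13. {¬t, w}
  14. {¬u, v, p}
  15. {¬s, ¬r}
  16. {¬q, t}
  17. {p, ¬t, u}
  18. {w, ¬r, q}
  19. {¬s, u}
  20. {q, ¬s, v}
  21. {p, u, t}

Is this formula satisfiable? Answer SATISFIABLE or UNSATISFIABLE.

SATISFIABLE

Pure literal: w appears only positively; assign w = True.
Branch on p: take p = True.
Set q = False and propagate.
  then r is forced to True.
  then u is forced to True.
  then v is forced to False.
  then s is forced to False.
t is now unconstrained; take t = False.
So p=T, q=F, r=T, s=F, t=F, u=T, v=F, w=T is a satisfying assignment.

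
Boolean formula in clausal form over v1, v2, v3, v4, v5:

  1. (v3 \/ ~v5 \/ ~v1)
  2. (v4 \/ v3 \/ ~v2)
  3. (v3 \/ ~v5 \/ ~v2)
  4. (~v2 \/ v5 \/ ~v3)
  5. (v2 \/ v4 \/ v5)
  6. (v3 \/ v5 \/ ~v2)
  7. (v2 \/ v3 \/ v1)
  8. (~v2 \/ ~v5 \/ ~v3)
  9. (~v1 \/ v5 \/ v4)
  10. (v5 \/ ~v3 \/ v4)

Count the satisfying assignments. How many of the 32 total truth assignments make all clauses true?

7

Satisfying assignments:
  v1=F v2=F v3=T v4=F v5=T
  v1=F v2=F v3=T v4=T v5=F
  v1=F v2=F v3=T v4=T v5=T
  v1=T v2=F v3=F v4=T v5=F
  v1=T v2=F v3=T v4=F v5=T
  v1=T v2=F v3=T v4=T v5=F
  v1=T v2=F v3=T v4=T v5=T
That's 7 in total.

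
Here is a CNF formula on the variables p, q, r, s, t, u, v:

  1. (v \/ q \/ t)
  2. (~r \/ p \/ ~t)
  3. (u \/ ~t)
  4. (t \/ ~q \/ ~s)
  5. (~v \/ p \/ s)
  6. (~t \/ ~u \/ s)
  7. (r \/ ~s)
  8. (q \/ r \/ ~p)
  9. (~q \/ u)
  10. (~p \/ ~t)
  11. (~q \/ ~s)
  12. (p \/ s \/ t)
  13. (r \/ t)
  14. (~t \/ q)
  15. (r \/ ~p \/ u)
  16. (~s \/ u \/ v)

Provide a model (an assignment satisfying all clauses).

p=True, q=True, r=True, s=False, t=False, u=True, v=True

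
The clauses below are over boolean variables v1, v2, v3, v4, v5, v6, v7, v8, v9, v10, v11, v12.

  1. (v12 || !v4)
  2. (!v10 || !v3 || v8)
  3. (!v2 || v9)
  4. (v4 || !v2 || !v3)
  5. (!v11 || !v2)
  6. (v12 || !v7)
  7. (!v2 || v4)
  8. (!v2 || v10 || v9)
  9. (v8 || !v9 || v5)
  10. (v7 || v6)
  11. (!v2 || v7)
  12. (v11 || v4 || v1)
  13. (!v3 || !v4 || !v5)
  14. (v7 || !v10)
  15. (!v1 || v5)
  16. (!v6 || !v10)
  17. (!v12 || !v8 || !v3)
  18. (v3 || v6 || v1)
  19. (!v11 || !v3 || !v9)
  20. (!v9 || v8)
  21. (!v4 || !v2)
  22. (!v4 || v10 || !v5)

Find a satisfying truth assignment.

v1=0, v2=0, v3=0, v4=0, v5=1, v6=1, v7=0, v8=1, v9=0, v10=0, v11=1, v12=1

Check each clause:
  1. (!v4 || v12) — v12 is true.
  2. (!v3 || !v10 || v8) — v8 is true.
  3. (v9 || !v2) — !v2 is true.
  4. (!v3 || v4 || !v2) — !v3 is true.
  5. (!v11 || !v2) — !v2 is true.
  6. (!v7 || v12) — !v7 is true.
  7. (!v2 || v4) — !v2 is true.
  8. (v9 || v10 || !v2) — !v2 is true.
  9. (!v9 || v5 || v8) — v8 is true.
  10. (v6 || v7) — v6 is true.
  11. (!v2 || v7) — !v2 is true.
  12. (v11 || v4 || v1) — v11 is true.
  13. (!v4 || !v5 || !v3) — !v4 is true.
  14. (!v10 || v7) — !v10 is true.
  15. (!v1 || v5) — v5 is true.
  16. (!v6 || !v10) — !v10 is true.
  17. (!v3 || !v8 || !v12) — !v3 is true.
  18. (v3 || v1 || v6) — v6 is true.
  19. (!v11 || !v3 || !v9) — !v3 is true.
  20. (v8 || !v9) — v8 is true.
  21. (!v2 || !v4) — !v4 is true.
  22. (v10 || !v4 || !v5) — !v4 is true.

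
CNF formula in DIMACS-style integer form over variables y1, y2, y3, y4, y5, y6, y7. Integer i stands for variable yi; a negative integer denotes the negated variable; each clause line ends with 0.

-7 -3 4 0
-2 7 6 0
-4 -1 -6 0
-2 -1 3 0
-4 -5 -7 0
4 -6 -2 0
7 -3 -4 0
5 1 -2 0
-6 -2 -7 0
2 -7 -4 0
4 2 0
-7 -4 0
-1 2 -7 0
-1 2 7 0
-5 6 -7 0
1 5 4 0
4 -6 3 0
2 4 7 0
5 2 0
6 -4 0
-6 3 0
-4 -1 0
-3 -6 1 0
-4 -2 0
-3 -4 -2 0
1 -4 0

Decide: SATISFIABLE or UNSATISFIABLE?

UNSATISFIABLE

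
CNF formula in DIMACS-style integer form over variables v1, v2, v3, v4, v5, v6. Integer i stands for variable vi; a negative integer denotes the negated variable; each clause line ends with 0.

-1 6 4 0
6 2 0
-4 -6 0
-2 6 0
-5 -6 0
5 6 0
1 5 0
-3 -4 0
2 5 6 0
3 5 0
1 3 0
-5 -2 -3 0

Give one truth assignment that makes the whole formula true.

v1 = T, v2 = F, v3 = T, v4 = F, v5 = F, v6 = T

Check each clause:
  1. (¬v1 ∨ v6 ∨ v4) — v6 is true.
  2. (v6 ∨ v2) — v6 is true.
  3. (¬v4 ∨ ¬v6) — ¬v4 is true.
  4. (¬v2 ∨ v6) — v6 is true.
  5. (¬v6 ∨ ¬v5) — ¬v5 is true.
  6. (v6 ∨ v5) — v6 is true.
  7. (v1 ∨ v5) — v1 is true.
  8. (¬v3 ∨ ¬v4) — ¬v4 is true.
  9. (v6 ∨ v5 ∨ v2) — v6 is true.
  10. (v5 ∨ v3) — v3 is true.
  11. (v3 ∨ v1) — v1 is true.
  12. (¬v5 ∨ ¬v3 ∨ ¬v2) — ¬v5 is true.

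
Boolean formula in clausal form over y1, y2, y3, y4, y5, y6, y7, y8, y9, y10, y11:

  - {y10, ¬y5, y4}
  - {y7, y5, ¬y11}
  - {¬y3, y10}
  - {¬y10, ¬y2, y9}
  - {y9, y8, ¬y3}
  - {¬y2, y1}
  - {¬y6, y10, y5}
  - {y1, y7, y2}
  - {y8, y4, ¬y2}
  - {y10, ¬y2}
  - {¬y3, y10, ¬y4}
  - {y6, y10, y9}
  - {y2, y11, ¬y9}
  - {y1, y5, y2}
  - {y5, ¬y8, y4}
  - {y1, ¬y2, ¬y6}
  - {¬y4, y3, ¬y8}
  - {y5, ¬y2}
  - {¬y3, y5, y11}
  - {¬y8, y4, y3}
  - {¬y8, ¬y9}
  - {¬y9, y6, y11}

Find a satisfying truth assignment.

y1=True, y2=False, y3=False, y4=False, y5=True, y6=True, y7=True, y8=False, y9=True, y10=True, y11=True

y1 occurs only positively in the remaining clauses — set y1 = True.
Pure literal: y7 appears only positively; assign y7 = True.
Try y2 = False.
Set y3 = False and propagate.
The remaining clauses are satisfied by y4 = False, y5 = True, y6 = True, y8 = False, y9 = True, y10 = True, y11 = True.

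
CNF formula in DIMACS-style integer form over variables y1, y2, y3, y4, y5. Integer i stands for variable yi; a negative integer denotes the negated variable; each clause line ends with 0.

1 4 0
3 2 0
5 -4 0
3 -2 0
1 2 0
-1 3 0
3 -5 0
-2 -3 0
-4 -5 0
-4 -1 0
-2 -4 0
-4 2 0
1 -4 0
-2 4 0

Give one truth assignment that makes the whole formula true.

y1=T, y2=F, y3=T, y4=F, y5=T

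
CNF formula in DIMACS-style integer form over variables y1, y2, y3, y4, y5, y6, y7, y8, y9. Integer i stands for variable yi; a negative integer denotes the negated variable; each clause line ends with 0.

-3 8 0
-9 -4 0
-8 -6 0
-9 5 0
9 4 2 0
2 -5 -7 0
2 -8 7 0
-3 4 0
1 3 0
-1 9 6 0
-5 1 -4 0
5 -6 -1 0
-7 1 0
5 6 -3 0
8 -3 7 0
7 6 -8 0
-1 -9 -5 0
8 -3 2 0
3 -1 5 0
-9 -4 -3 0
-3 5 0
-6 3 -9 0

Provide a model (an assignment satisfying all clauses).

y1 = 1  y2 = 1  y3 = 0  y4 = 1  y5 = 1  y6 = 1  y7 = 0  y8 = 0  y9 = 0

Check each clause:
  1. (y8 \/ ~y3) — ~y3 is true.
  2. (~y9 \/ ~y4) — ~y9 is true.
  3. (~y8 \/ ~y6) — ~y8 is true.
  4. (y5 \/ ~y9) — y5 is true.
  5. (y4 \/ y9 \/ y2) — y2 is true.
  6. (y2 \/ ~y7 \/ ~y5) — ~y7 is true.
  7. (~y8 \/ y7 \/ y2) — ~y8 is true.
  8. (~y3 \/ y4) — y4 is true.
  9. (y3 \/ y1) — y1 is true.
  10. (~y1 \/ y9 \/ y6) — y6 is true.
  11. (~y5 \/ y1 \/ ~y4) — y1 is true.
  12. (~y1 \/ y5 \/ ~y6) — y5 is true.
  13. (~y7 \/ y1) — y1 is true.
  14. (y6 \/ ~y3 \/ y5) — y5 is true.
  15. (~y3 \/ y7 \/ y8) — ~y3 is true.
  16. (y7 \/ y6 \/ ~y8) — ~y8 is true.
  17. (~y5 \/ ~y1 \/ ~y9) — ~y9 is true.
  18. (y8 \/ y2 \/ ~y3) — y2 is true.
  19. (y3 \/ ~y1 \/ y5) — y5 is true.
  20. (~y3 \/ ~y4 \/ ~y9) — ~y3 is true.
  21. (~y3 \/ y5) — ~y3 is true.
  22. (~y6 \/ ~y9 \/ y3) — ~y9 is true.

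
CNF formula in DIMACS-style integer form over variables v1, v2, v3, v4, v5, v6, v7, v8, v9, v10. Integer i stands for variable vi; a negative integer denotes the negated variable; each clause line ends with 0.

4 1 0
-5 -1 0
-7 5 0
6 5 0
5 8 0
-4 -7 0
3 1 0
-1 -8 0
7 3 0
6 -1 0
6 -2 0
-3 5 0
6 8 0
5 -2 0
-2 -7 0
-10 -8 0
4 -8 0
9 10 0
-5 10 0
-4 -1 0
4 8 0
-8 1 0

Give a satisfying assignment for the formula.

v1=0, v2=1, v3=1, v4=1, v5=1, v6=1, v7=0, v8=0, v9=1, v10=1

v6 occurs only positively in the remaining clauses — set v6 = True.
v9 occurs only positively in the remaining clauses — set v9 = True.
Set v1 = False and propagate.
  then v4 is forced to True.
  then v7 is forced to False.
  then v3 is forced to True.
  then v5 is forced to True.
  then v10 is forced to True.
  then v8 is forced to False.
v2 is now unconstrained; take v2 = True.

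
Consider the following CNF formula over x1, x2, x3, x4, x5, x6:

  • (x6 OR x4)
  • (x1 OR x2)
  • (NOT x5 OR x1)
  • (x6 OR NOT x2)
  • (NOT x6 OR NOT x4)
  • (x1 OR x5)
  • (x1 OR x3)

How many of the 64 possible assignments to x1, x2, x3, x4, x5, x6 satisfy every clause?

Split on x1, then x6.
  x1=1, x6=1: forces x4=0; x2, x3, x5 free → 2^3 = 8.
  x1=1, x6=0: remaining (x2,x3,x4,x5) ∈ {(0,0,1,0); (0,0,1,1); (0,1,1,0); (0,1,1,1)} — 4.
  x1=0, x6=1: a clause becomes empty — 0.
  x1=0, x6=0: a clause becomes empty — 0.
Total: 8 + 4 + 0 + 0 = 12.

12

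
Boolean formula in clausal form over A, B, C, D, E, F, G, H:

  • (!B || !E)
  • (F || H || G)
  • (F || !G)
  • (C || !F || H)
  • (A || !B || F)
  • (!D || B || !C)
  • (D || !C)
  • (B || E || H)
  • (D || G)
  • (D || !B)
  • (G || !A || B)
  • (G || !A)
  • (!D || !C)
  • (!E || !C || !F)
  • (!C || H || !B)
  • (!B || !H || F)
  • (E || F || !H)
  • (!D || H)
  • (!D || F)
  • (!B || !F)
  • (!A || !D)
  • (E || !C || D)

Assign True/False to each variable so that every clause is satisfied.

A=F, B=F, C=F, D=F, E=F, F=T, G=T, H=T

Check each clause:
  1. (!E || !B) — !E is true.
  2. (G || H || F) — H is true.
  3. (!G || F) — F is true.
  4. (!F || H || C) — H is true.
  5. (F || A || !B) — F is true.
  6. (!C || !D || B) — !D is true.
  7. (D || !C) — !C is true.
  8. (E || H || B) — H is true.
  9. (D || G) — G is true.
  10. (D || !B) — !B is true.
  11. (G || !A || B) — !A is true.
  12. (G || !A) — !A is true.
  13. (!C || !D) — !D is true.
  14. (!C || !F || !E) — !E is true.
  15. (!C || H || !B) — H is true.
  16. (F || !H || !B) — !B is true.
  17. (E || !H || F) — F is true.
  18. (H || !D) — H is true.
  19. (F || !D) — !D is true.
  20. (!B || !F) — !B is true.
  21. (!D || !A) — !D is true.
  22. (E || D || !C) — !C is true.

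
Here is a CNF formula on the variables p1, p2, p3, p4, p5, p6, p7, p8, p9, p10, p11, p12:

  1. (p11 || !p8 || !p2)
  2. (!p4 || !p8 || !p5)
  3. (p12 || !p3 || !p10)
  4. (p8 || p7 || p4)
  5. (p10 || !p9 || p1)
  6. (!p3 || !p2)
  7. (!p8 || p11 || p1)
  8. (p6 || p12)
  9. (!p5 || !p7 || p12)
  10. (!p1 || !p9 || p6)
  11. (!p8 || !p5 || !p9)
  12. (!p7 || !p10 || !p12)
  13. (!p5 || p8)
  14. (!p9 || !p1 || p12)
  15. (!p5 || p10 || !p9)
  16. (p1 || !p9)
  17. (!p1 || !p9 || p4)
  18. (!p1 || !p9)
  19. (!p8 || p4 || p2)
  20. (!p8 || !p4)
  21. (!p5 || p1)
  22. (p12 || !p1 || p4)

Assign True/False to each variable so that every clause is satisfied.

p1=False, p2=True, p3=False, p4=True, p5=False, p6=True, p7=False, p8=False, p9=False, p10=False, p11=False, p12=True

Check each clause:
  1. (!p8 || p11 || !p2) — !p8 is true.
  2. (!p4 || !p5 || !p8) — !p8 is true.
  3. (p12 || !p3 || !p10) — p12 is true.
  4. (p8 || p7 || p4) — p4 is true.
  5. (p10 || p1 || !p9) — !p9 is true.
  6. (!p2 || !p3) — !p3 is true.
  7. (!p8 || p11 || p1) — !p8 is true.
  8. (p12 || p6) — p12 is true.
  9. (p12 || !p7 || !p5) — !p7 is true.
  10. (p6 || !p1 || !p9) — !p9 is true.
  11. (!p8 || !p9 || !p5) — !p8 is true.
  12. (!p12 || !p7 || !p10) — !p7 is true.
  13. (p8 || !p5) — !p5 is true.
  14. (p12 || !p9 || !p1) — p12 is true.
  15. (p10 || !p5 || !p9) — !p5 is true.
  16. (!p9 || p1) — !p9 is true.
  17. (!p1 || p4 || !p9) — p4 is true.
  18. (!p1 || !p9) — !p1 is true.
  19. (!p8 || p4 || p2) — !p8 is true.
  20. (!p8 || !p4) — !p8 is true.
  21. (!p5 || p1) — !p5 is true.
  22. (!p1 || p12 || p4) — p12 is true.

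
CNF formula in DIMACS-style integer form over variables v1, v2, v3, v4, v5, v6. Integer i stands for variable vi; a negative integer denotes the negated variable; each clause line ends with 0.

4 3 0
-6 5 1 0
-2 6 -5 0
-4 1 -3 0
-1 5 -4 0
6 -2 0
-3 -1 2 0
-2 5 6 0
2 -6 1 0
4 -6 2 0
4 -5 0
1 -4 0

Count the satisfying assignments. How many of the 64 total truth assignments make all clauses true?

6

Satisfying assignments:
  v1=F v2=F v3=T v4=F v5=F v6=F
  v1=T v2=F v3=F v4=T v5=T v6=F
  v1=T v2=F v3=F v4=T v5=T v6=T
  v1=T v2=T v3=F v4=T v5=T v6=T
  v1=T v2=T v3=T v4=F v5=F v6=T
  v1=T v2=T v3=T v4=T v5=T v6=T
That's 6 in total.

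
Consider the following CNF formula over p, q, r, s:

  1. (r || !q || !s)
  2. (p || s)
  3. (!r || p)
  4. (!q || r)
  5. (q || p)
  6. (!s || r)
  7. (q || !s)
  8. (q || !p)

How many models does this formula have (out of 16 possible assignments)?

The models are:
  p=1 q=1 r=1 s=0
  p=1 q=1 r=1 s=1
Count: 2.

2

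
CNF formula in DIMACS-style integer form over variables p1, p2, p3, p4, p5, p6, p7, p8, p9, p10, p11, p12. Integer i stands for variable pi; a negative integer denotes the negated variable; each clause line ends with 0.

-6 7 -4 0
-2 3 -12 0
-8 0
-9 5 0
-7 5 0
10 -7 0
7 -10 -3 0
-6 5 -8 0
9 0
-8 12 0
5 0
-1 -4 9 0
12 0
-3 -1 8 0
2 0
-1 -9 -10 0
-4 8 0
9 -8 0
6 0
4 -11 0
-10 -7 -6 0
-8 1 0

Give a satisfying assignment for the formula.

p1=F, p2=T, p3=T, p4=F, p5=T, p6=T, p7=F, p8=F, p9=T, p10=F, p11=F, p12=T

Unit propagation: (~p8) forces p8 = False.
(p9) is a unit clause, so p9 = True.
Unit propagation: (p5) forces p5 = True.
(p12) is a unit clause, so p12 = True.
The clause (p2) is unit: p2 must be True.
The clause (p3) is unit: p3 must be True.
(~p1) is a unit clause, so p1 = False.
The clause (~p4) is unit: p4 must be False.
Unit propagation: (p6) forces p6 = True.
The clause (~p11) is unit: p11 must be False.
Branch on p7: take p7 = False.
  then p10 is forced to False.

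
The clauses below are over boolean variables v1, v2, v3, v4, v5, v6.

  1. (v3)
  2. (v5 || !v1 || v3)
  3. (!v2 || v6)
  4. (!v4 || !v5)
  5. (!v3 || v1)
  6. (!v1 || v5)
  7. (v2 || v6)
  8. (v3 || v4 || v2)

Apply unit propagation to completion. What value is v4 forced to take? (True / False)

Unit clause (v3) sets v3 = True.
(!v3 || v1): since v3 = True, the clause reduces to (v1). v1 = True.
From (v5 || !v1) and v1 = True: v5 = True.
(!v5 || !v4): since v5 = True, the clause reduces to (!v4). v4 = False.

False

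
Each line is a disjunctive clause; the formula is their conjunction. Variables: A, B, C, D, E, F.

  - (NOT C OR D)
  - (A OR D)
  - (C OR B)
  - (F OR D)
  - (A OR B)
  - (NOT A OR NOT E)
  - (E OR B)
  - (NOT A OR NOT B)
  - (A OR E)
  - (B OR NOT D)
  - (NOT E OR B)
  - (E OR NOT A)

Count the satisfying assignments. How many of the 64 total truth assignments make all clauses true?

The models are:
  A=0 B=1 C=0 D=1 E=1 F=0
  A=0 B=1 C=0 D=1 E=1 F=1
  A=0 B=1 C=1 D=1 E=1 F=0
  A=0 B=1 C=1 D=1 E=1 F=1
Count: 4.

4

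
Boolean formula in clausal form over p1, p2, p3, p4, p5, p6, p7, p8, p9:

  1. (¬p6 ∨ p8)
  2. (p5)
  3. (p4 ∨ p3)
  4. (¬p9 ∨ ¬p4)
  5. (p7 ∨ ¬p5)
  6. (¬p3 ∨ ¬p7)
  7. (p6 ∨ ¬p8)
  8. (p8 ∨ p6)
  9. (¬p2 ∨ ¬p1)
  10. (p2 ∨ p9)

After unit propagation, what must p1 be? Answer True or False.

False

(p5) stands alone — p5 = True.
From (¬p5 ∨ p7) and p5 = True: p7 = True.
In (¬p7 ∨ ¬p3), ¬p7 is now false; ¬p3 must hold, so p3 = False.
In (p4 ∨ p3), p3 is now false; p4 must hold, so p4 = True.
(¬p4 ∨ ¬p9) with p4 = True leaves only ¬p9, so p9 = False.
In (p2 ∨ p9), p9 is now false; p2 must hold, so p2 = True.
(¬p1 ∨ ¬p2): since p2 = True, the clause reduces to (¬p1). p1 = False.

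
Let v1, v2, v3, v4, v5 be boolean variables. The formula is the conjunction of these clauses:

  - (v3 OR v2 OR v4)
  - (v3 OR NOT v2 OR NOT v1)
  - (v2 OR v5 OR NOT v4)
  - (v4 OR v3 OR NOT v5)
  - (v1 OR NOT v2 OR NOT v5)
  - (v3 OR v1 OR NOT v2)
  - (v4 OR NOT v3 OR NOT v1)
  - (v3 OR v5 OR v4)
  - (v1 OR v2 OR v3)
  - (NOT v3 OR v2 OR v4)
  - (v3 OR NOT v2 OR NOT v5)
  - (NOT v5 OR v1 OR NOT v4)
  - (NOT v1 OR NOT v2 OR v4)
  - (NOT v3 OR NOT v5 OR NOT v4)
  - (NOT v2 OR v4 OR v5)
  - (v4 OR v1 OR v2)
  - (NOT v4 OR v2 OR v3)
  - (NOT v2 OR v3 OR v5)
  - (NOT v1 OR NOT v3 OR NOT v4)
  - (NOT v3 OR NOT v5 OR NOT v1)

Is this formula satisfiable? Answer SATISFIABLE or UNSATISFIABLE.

Try v1 = False.
For the remaining variables, v2 = True, v3 = True, v4 = True, v5 = False works.
So v1 = False, v2 = True, v3 = True, v4 = True, v5 = False is a satisfying assignment.

SATISFIABLE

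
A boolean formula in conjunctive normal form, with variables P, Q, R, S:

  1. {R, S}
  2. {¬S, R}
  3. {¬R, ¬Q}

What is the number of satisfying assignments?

4

The models are:
  P=F Q=F R=T S=F
  P=F Q=F R=T S=T
  P=T Q=F R=T S=F
  P=T Q=F R=T S=T
That's 4 in total.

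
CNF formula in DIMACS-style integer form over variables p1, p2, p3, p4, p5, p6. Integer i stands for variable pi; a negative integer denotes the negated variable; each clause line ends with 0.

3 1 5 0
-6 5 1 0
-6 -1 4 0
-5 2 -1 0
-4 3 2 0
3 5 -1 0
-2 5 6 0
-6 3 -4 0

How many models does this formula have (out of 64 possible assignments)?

24

Case analysis on p1 and p5:
  p1=T, p5=T: 5 of the 16 assignments to (p2,p3,p4,p6) work.
  p1=T, p5=F: remaining (p2,p3,p4,p6) ∈ {(F,T,F,F); (F,T,T,F); (F,T,T,T); (T,T,T,T)} — 4.
  p1=F, p5=T: 13 of the 16 assignments to (p2,p3,p4,p6) work.
  p1=F, p5=F: remaining (p2,p3,p4,p6) ∈ {(F,T,F,F); (F,T,T,F)} — 2.
Total: 5 + 4 + 13 + 2 = 24.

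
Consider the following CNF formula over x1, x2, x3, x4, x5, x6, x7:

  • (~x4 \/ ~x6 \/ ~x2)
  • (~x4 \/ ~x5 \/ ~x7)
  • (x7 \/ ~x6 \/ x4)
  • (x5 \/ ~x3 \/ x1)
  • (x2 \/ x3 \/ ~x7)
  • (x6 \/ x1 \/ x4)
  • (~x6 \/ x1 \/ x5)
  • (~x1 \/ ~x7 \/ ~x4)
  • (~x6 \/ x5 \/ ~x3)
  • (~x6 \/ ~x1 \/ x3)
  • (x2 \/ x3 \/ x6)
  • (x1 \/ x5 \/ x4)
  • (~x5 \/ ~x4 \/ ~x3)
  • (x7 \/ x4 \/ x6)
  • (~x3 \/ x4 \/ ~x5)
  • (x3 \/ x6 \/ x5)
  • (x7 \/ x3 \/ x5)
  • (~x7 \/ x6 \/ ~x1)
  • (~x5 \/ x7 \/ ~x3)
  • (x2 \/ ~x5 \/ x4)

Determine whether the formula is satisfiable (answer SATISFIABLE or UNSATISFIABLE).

SATISFIABLE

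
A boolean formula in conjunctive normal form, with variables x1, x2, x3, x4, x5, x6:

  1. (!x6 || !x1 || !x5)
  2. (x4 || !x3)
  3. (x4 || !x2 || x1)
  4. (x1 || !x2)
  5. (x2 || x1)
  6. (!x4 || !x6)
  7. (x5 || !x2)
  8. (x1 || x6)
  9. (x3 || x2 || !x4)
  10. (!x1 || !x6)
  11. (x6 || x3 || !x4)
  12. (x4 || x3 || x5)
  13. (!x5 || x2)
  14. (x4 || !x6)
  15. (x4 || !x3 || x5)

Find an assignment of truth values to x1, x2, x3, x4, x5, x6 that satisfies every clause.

x1=T  x2=T  x3=T  x4=T  x5=T  x6=F

Check each clause:
  1. (!x5 || !x1 || !x6) — !x6 is true.
  2. (x4 || !x3) — x4 is true.
  3. (x4 || x1 || !x2) — x1 is true.
  4. (!x2 || x1) — x1 is true.
  5. (x2 || x1) — x1 is true.
  6. (!x4 || !x6) — !x6 is true.
  7. (x5 || !x2) — x5 is true.
  8. (x6 || x1) — x1 is true.
  9. (x3 || x2 || !x4) — x2 is true.
  10. (!x6 || !x1) — !x6 is true.
  11. (x6 || x3 || !x4) — x3 is true.
  12. (x5 || x4 || x3) — x3 is true.
  13. (x2 || !x5) — x2 is true.
  14. (x4 || !x6) — !x6 is true.
  15. (x4 || !x3 || x5) — x5 is true.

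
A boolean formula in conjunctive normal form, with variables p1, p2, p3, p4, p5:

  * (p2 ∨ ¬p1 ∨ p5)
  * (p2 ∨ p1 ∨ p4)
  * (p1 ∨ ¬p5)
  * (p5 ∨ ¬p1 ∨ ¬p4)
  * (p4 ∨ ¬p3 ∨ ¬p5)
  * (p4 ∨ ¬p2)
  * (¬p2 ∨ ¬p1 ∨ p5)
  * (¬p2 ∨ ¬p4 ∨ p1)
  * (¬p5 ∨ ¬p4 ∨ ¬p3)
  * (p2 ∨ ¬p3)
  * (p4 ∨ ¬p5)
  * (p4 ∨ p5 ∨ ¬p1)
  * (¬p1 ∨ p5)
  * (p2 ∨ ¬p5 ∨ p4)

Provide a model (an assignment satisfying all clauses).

Pure literal: p3 appears only negated; assign p3 = False.
Branch on p1: take p1 = True.
  then p5 is forced to True.
  then p4 is forced to True.
p2 is now unconstrained; take p2 = True.
Every clause has at least one true literal under this assignment.
Check each clause:
  1. (¬p1 ∨ p2 ∨ p5) — p2 is true.
  2. (p1 ∨ p4 ∨ p2) — p1 is true.
  3. (p1 ∨ ¬p5) — p1 is true.
  4. (p5 ∨ ¬p1 ∨ ¬p4) — p5 is true.
  5. (p4 ∨ ¬p3 ∨ ¬p5) — p4 is true.
  6. (p4 ∨ ¬p2) — p4 is true.
  7. (¬p2 ∨ p5 ∨ ¬p1) — p5 is true.
  8. (¬p4 ∨ ¬p2 ∨ p1) — p1 is true.
  9. (¬p4 ∨ ¬p5 ∨ ¬p3) — ¬p3 is true.
  10. (p2 ∨ ¬p3) — p2 is true.
  11. (p4 ∨ ¬p5) — p4 is true.
  12. (p5 ∨ p4 ∨ ¬p1) — p4 is true.
  13. (¬p1 ∨ p5) — p5 is true.
  14. (p4 ∨ p2 ∨ ¬p5) — p2 is true.

p1 = True, p2 = True, p3 = False, p4 = True, p5 = True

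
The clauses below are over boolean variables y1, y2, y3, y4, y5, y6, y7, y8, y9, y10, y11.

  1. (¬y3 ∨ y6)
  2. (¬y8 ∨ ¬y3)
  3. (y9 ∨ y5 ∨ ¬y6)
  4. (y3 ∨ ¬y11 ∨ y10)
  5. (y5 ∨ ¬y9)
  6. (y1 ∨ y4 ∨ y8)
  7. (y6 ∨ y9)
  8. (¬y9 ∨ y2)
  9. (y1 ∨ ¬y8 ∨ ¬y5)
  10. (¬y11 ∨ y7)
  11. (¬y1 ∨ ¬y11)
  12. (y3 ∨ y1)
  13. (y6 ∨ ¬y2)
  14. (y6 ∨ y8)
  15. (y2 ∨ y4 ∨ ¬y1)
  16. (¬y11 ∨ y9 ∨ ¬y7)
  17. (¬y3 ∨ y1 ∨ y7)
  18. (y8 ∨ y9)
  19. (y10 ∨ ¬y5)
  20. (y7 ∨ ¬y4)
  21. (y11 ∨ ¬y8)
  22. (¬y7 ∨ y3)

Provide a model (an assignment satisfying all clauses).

y1=False, y2=True, y3=True, y4=True, y5=True, y6=True, y7=True, y8=False, y9=True, y10=True, y11=True

Check each clause:
  1. (¬y3 ∨ y6) — y6 is true.
  2. (¬y3 ∨ ¬y8) — ¬y8 is true.
  3. (¬y6 ∨ y5 ∨ y9) — y9 is true.
  4. (¬y11 ∨ y3 ∨ y10) — y10 is true.
  5. (¬y9 ∨ y5) — y5 is true.
  6. (y4 ∨ y1 ∨ y8) — y4 is true.
  7. (y9 ∨ y6) — y9 is true.
  8. (y2 ∨ ¬y9) — y2 is true.
  9. (¬y8 ∨ ¬y5 ∨ y1) — ¬y8 is true.
  10. (¬y11 ∨ y7) — y7 is true.
  11. (¬y1 ∨ ¬y11) — ¬y1 is true.
  12. (y1 ∨ y3) — y3 is true.
  13. (y6 ∨ ¬y2) — y6 is true.
  14. (y6 ∨ y8) — y6 is true.
  15. (y2 ∨ y4 ∨ ¬y1) — y2 is true.
  16. (¬y7 ∨ ¬y11 ∨ y9) — y9 is true.
  17. (¬y3 ∨ y7 ∨ y1) — y7 is true.
  18. (y8 ∨ y9) — y9 is true.
  19. (¬y5 ∨ y10) — y10 is true.
  20. (¬y4 ∨ y7) — y7 is true.
  21. (y11 ∨ ¬y8) — ¬y8 is true.
  22. (¬y7 ∨ y3) — y3 is true.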